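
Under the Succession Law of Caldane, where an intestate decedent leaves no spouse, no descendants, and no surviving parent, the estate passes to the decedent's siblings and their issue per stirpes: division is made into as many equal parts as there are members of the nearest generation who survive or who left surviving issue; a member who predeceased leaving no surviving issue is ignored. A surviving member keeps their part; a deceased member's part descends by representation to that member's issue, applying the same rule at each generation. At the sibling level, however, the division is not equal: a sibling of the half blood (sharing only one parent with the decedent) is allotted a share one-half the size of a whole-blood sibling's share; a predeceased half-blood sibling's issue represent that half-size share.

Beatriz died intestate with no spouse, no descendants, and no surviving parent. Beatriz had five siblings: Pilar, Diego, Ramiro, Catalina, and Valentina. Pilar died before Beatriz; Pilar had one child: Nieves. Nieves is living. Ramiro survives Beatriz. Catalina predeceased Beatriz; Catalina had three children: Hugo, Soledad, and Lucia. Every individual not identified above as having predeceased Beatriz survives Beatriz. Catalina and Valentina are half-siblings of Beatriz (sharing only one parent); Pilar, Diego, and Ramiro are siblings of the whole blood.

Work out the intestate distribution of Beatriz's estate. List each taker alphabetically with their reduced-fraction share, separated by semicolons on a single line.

Diego 1/4; Hugo 1/24; Lucia 1/24; Nieves 1/4; Ramiro 1/4; Soledad 1/24; Valentina 1/8

No spouse, descendants, or parent survives, so the estate passes to Beatriz's siblings per stirpes.
Half-blood siblings count for one-half the weight of whole-blood siblings at the initial division.
Dividing 1 in proportion to weights (total weight 4): Pilar (weight 1) → 1/4; Diego (weight 1) → 1/4; Ramiro (weight 1) → 1/4; Catalina (weight 1/2) → 1/8; Valentina (weight 1/2) → 1/8.
Pilar predeceased; the 1/4 allotted to Pilar's branch passes to Pilar's issue by representation.
Nieves is the sole taker at this level and receives the full 1/4.
Diego is living and takes 1/4.
Ramiro is living and takes 1/4.
Catalina predeceased; the 1/8 allotted to Catalina's branch passes to Catalina's issue by representation.
The 1/8 is divided into 3 equal shares of 1/24 among Hugo, Soledad, Lucia.
Hugo is living and takes 1/24.
Soledad is living and takes 1/24.
Lucia is living and takes 1/24.
Valentina is living and takes 1/8.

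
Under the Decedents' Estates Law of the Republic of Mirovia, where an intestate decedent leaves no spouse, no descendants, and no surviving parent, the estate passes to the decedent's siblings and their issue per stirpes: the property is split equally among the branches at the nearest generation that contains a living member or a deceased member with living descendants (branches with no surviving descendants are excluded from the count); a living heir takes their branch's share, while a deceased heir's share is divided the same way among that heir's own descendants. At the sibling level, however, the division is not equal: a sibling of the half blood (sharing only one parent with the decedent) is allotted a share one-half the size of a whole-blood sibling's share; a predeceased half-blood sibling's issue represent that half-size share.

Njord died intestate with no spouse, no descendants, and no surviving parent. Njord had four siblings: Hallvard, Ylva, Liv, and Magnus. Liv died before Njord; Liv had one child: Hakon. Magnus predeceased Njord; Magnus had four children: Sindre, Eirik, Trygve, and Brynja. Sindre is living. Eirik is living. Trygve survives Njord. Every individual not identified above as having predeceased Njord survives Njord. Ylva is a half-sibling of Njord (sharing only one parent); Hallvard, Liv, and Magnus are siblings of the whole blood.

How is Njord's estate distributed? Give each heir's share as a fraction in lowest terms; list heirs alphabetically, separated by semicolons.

Brynja 1/14; Eirik 1/14; Hakon 2/7; Hallvard 2/7; Sindre 1/14; Trygve 1/14; Ylva 1/7

No spouse, descendants, or parent survives, so the estate passes to Njord's siblings per stirpes.
Half-blood siblings count for one-half the weight of whole-blood siblings at the initial division.
Dividing 1 in proportion to weights (total weight 7/2): Hallvard (weight 1) → 2/7; Ylva (weight 1/2) → 1/7; Liv (weight 1) → 2/7; Magnus (weight 1) → 2/7.
Hallvard is living and takes 2/7.
Ylva is living and takes 1/7.
Liv predeceased; the 2/7 allotted to Liv's branch passes to Liv's issue by representation.
Hakon is the sole taker at this level and receives the full 2/7.
Magnus predeceased; the 2/7 allotted to Magnus's branch passes to Magnus's issue by representation.
The 2/7 is divided into 4 equal shares of 1/14 among Sindre, Eirik, Trygve, Brynja.
Sindre is living and takes 1/14.
Eirik is living and takes 1/14.
Trygve is living and takes 1/14.
Brynja is living and takes 1/14.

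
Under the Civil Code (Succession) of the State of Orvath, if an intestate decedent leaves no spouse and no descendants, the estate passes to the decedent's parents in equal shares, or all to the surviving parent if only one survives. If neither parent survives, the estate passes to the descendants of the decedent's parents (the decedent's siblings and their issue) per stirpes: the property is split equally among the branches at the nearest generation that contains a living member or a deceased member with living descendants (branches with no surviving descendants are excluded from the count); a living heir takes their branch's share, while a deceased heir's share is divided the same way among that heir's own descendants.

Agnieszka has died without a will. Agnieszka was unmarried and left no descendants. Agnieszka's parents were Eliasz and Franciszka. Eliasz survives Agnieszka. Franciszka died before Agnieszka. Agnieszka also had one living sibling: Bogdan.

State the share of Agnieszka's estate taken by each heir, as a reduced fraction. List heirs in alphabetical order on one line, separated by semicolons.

Only one parent, Eliasz, survives, so Eliasz takes the entire estate. The siblings take nothing because a surviving parent has priority.

Eliasz 1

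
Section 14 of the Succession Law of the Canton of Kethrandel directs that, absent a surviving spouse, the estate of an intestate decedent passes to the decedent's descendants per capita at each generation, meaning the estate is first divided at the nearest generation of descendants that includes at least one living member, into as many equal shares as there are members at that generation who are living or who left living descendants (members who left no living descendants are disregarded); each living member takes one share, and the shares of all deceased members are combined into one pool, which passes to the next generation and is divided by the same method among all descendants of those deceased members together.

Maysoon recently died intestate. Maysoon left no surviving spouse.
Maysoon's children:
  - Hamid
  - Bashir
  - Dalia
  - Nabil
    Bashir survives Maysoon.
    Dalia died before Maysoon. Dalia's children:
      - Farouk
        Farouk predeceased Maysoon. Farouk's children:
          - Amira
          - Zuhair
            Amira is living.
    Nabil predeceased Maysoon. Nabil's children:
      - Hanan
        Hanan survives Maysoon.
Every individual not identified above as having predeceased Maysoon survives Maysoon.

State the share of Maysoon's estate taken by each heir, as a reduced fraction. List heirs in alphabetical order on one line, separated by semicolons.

There is no surviving spouse, so the entire estate passes to Maysoon's descendants per capita at each generation.
At generation 1 (Hamid, Bashir, Dalia, Nabil) there are 4 shares of (1)/4 = 1/4 each.
Living: Hamid and Bashir — each takes 1/4.
Deceased: Dalia and Nabil. Their combined 1/2 is pooled and carried to generation 2.
At generation 2 (Farouk, Hanan) there are 2 shares of (1/2)/2 = 1/4 each.
Living: Hanan — each takes 1/4.
Deceased: Farouk. That 1/4 share is carried to generation 3.
At generation 3 (Amira, Zuhair) there are 2 shares of (1/4)/2 = 1/8 each.
Living: Amira and Zuhair — each takes 1/8.

Amira 1/8; Bashir 1/4; Hamid 1/4; Hanan 1/4; Zuhair 1/8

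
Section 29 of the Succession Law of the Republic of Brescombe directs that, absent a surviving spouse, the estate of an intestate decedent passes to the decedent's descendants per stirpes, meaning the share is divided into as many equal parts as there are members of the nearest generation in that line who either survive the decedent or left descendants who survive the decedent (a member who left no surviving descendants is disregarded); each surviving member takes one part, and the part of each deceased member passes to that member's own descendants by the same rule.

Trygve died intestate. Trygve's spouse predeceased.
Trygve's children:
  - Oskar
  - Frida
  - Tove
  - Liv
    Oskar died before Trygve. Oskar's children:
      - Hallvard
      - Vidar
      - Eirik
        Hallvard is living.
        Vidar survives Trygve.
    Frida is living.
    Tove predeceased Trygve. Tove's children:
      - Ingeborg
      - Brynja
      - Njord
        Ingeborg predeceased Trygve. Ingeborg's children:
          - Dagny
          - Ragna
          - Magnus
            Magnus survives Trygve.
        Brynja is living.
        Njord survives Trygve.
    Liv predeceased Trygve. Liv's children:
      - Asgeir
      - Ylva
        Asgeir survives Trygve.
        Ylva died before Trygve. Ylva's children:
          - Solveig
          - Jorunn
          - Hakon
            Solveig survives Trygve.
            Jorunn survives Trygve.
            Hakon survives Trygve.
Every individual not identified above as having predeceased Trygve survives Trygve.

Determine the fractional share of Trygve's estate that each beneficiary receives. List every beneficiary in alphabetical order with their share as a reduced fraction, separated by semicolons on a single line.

Asgeir 1/8; Brynja 1/12; Dagny 1/36; Eirik 1/12; Frida 1/4; Hakon 1/24; Hallvard 1/12; Jorunn 1/24; Magnus 1/36; Njord 1/12; Ragna 1/36; Solveig 1/24; Vidar 1/12

There is no surviving spouse, so the entire estate passes to Trygve's descendants per stirpes.
The estate is divided into 4 equal shares of 1/4 among Oskar, Frida, Tove, Liv.
Oskar predeceased; the 1/4 allotted to Oskar's branch passes to Oskar's issue by representation.
The 1/4 is divided into 3 equal shares of 1/12 among Hallvard, Vidar, Eirik.
Hallvard is living and takes 1/12.
Vidar is living and takes 1/12.
Eirik is living and takes 1/12.
Frida is living and takes 1/4.
Tove predeceased; the 1/4 allotted to Tove's branch passes to Tove's issue by representation.
The 1/4 is divided into 3 equal shares of 1/12 among Ingeborg, Brynja, Njord.
Ingeborg predeceased; the 1/12 allotted to Ingeborg's branch passes to Ingeborg's issue by representation.
The 1/12 is divided into 3 equal shares of 1/36 among Dagny, Ragna, Magnus.
Dagny is living and takes 1/36.
Ragna is living and takes 1/36.
Magnus is living and takes 1/36.
Brynja is living and takes 1/12.
Njord is living and takes 1/12.
Liv predeceased; the 1/4 allotted to Liv's branch passes to Liv's issue by representation.
The 1/4 is divided into 2 equal shares of 1/8 among Asgeir, Ylva.
Asgeir is living and takes 1/8.
Ylva predeceased; the 1/8 allotted to Ylva's branch passes to Ylva's issue by representation.
The 1/8 is divided into 3 equal shares of 1/24 among Solveig, Jorunn, Hakon.
Solveig is living and takes 1/24.
Jorunn is living and takes 1/24.
Hakon is living and takes 1/24.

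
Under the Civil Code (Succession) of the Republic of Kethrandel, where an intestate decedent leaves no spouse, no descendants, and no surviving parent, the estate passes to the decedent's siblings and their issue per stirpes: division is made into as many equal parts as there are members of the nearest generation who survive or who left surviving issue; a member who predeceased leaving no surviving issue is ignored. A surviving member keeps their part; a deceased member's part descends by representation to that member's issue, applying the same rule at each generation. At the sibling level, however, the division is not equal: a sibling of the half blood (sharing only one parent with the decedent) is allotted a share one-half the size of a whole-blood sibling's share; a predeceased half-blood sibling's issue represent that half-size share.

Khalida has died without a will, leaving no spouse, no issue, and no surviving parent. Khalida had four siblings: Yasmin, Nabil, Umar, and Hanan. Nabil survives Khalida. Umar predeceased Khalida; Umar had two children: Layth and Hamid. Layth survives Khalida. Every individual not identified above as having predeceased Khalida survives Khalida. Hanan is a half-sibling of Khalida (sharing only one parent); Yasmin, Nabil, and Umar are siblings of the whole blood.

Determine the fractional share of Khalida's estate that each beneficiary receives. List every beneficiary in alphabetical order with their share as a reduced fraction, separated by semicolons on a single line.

No spouse, descendants, or parent survives, so the estate passes to Khalida's siblings per stirpes.
Half-blood siblings count for one-half the weight of whole-blood siblings at the initial division.
Dividing 1 in proportion to weights (total weight 7/2): Yasmin (weight 1) → 2/7; Nabil (weight 1) → 2/7; Umar (weight 1) → 2/7; Hanan (weight 1/2) → 1/7.
Yasmin is living and takes 2/7.
Nabil is living and takes 2/7.
Umar predeceased; the 2/7 allotted to Umar's branch passes to Umar's issue by representation.
The 2/7 is divided into 2 equal shares of 1/7 among Layth, Hamid.
Layth is living and takes 1/7.
Hamid is living and takes 1/7.
Hanan is living and takes 1/7.

Hamid 1/7; Hanan 1/7; Layth 1/7; Nabil 2/7; Yasmin 2/7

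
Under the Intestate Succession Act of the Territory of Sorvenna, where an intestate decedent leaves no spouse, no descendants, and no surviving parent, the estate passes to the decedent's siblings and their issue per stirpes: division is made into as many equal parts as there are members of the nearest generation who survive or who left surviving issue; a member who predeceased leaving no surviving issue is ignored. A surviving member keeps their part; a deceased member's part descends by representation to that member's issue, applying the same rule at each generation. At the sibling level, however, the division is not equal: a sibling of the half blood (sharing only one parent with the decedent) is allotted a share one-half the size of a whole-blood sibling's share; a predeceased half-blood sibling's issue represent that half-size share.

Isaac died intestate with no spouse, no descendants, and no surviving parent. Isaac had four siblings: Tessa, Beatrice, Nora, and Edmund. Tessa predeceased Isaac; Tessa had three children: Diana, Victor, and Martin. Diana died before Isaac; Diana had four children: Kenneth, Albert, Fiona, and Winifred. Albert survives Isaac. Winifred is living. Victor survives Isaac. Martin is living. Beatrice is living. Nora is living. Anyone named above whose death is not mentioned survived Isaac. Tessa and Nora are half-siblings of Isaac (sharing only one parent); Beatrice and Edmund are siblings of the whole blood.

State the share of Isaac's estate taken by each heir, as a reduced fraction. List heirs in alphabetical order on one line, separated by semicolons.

No spouse, descendants, or parent survives, so the estate passes to Isaac's siblings per stirpes.
Half-blood siblings count for one-half the weight of whole-blood siblings at the initial division.
Dividing 1 in proportion to weights (total weight 3): Tessa (weight 1/2) → 1/6; Beatrice (weight 1) → 1/3; Nora (weight 1/2) → 1/6; Edmund (weight 1) → 1/3.
Tessa predeceased; the 1/6 allotted to Tessa's branch passes to Tessa's issue by representation.
The 1/6 is divided into 3 equal shares of 1/18 among Diana, Victor, Martin.
Diana predeceased; the 1/18 allotted to Diana's branch passes to Diana's issue by representation.
The 1/18 is divided into 4 equal shares of 1/72 among Kenneth, Albert, Fiona, Winifred.
Kenneth is living and takes 1/72.
Albert is living and takes 1/72.
Fiona is living and takes 1/72.
Winifred is living and takes 1/72.
Victor is living and takes 1/18.
Martin is living and takes 1/18.
Beatrice is living and takes 1/3.
Nora is living and takes 1/6.
Edmund is living and takes 1/3.

Albert 1/72; Beatrice 1/3; Edmund 1/3; Fiona 1/72; Kenneth 1/72; Martin 1/18; Nora 1/6; Victor 1/18; Winifred 1/72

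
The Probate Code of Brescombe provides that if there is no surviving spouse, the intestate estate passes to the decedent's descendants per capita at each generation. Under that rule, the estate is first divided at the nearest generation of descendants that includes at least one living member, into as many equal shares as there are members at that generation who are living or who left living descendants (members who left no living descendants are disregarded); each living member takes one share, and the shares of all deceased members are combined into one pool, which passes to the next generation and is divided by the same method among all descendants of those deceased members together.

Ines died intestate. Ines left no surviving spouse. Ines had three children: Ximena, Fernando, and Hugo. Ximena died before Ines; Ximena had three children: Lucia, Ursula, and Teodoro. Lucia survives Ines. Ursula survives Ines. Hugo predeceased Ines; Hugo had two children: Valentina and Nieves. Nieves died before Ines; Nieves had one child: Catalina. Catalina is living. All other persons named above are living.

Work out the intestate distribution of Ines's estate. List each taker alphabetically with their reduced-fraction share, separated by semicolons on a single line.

Catalina 2/15; Fernando 1/3; Lucia 2/15; Teodoro 2/15; Ursula 2/15; Valentina 2/15

There is no surviving spouse, so the entire estate passes to Ines's descendants per capita at each generation.
At generation 1 (Ximena, Fernando, Hugo) there are 3 shares of (1)/3 = 1/3 each.
Living: Fernando — each takes 1/3.
Deceased: Ximena and Hugo. Their combined 2/3 is pooled and carried to generation 2.
At generation 2 (Lucia, Ursula, Teodoro, Valentina, Nieves) there are 5 shares of (2/3)/5 = 2/15 each.
Living: Lucia, Ursula, Teodoro, and Valentina — each takes 2/15.
Deceased: Nieves. That 2/15 share is carried to generation 3.
At generation 3 (Catalina) there are 1 shares of (2/15)/1 = 2/15 each.
Living: Catalina — each takes 2/15.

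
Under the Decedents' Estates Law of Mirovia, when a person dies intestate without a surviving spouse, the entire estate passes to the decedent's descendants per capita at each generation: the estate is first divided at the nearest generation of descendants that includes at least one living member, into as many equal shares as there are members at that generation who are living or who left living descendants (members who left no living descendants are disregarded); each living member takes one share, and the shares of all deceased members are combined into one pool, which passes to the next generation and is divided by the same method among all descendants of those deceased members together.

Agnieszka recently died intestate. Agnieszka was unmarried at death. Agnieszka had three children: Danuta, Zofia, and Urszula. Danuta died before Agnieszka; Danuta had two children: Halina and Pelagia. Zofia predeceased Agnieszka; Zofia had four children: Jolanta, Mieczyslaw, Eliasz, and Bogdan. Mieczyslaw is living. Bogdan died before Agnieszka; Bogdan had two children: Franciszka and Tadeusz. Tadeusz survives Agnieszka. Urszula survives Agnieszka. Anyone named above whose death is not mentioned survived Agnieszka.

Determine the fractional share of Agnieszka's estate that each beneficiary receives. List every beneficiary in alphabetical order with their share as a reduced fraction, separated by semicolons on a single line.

There is no surviving spouse, so the entire estate passes to Agnieszka's descendants per capita at each generation.
At generation 1 (Danuta, Zofia, Urszula) there are 3 shares of (1)/3 = 1/3 each.
Living: Urszula — each takes 1/3.
Deceased: Danuta and Zofia. Their combined 2/3 is pooled and carried to generation 2.
At generation 2 (Halina, Pelagia, Jolanta, Mieczyslaw, Eliasz, Bogdan) there are 6 shares of (2/3)/6 = 1/9 each.
Living: Halina, Pelagia, Jolanta, Mieczyslaw, and Eliasz — each takes 1/9.
Deceased: Bogdan. That 1/9 share is carried to generation 3.
At generation 3 (Franciszka, Tadeusz) there are 2 shares of (1/9)/2 = 1/18 each.
Living: Franciszka and Tadeusz — each takes 1/18.

Eliasz 1/9; Franciszka 1/18; Halina 1/9; Jolanta 1/9; Mieczyslaw 1/9; Pelagia 1/9; Tadeusz 1/18; Urszula 1/3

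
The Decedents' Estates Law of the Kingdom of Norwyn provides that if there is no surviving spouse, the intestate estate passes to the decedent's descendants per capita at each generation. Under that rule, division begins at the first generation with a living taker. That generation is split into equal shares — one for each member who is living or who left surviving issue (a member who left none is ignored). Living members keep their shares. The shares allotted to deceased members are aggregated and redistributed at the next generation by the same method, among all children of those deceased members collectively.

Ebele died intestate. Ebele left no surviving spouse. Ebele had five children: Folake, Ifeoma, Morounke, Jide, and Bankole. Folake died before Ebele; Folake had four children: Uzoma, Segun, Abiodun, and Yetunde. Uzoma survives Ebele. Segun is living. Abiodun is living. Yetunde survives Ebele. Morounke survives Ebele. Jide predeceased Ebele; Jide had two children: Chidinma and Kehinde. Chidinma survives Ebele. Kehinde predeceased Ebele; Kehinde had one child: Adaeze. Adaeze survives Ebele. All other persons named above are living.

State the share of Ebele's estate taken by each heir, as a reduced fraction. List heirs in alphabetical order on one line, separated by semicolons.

There is no surviving spouse, so the entire estate passes to Ebele's descendants per capita at each generation.
At generation 1 (Folake, Ifeoma, Morounke, Jide, Bankole) there are 5 shares of (1)/5 = 1/5 each.
Living: Ifeoma, Morounke, and Bankole — each takes 1/5.
Deceased: Folake and Jide. Their combined 2/5 is pooled and carried to generation 2.
At generation 2 (Uzoma, Segun, Abiodun, Yetunde, Chidinma, Kehinde) there are 6 shares of (2/5)/6 = 1/15 each.
Living: Uzoma, Segun, Abiodun, Yetunde, and Chidinma — each takes 1/15.
Deceased: Kehinde. That 1/15 share is carried to generation 3.
At generation 3 (Adaeze) there are 1 shares of (1/15)/1 = 1/15 each.
Living: Adaeze — each takes 1/15.

Abiodun 1/15; Adaeze 1/15; Bankole 1/5; Chidinma 1/15; Ifeoma 1/5; Morounke 1/5; Segun 1/15; Uzoma 1/15; Yetunde 1/15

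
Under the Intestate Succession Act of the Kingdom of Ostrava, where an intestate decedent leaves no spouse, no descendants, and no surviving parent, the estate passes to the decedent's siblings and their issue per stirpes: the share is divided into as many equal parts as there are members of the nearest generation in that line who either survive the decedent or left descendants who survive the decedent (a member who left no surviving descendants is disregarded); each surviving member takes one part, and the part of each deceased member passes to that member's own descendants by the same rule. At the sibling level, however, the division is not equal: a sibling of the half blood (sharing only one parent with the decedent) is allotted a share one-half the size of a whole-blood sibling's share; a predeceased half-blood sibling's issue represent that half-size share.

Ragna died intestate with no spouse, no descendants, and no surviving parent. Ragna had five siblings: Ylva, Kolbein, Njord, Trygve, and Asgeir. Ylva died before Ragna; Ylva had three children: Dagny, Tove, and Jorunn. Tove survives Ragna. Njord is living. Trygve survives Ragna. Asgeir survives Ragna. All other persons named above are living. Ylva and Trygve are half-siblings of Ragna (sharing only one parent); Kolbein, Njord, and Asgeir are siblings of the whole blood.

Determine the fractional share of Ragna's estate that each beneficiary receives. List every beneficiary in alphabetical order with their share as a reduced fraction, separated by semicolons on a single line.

No spouse, descendants, or parent survives, so the estate passes to Ragna's siblings per stirpes.
Half-blood siblings count for one-half the weight of whole-blood siblings at the initial division.
Dividing 1 in proportion to weights (total weight 4): Ylva (weight 1/2) → 1/8; Kolbein (weight 1) → 1/4; Njord (weight 1) → 1/4; Trygve (weight 1/2) → 1/8; Asgeir (weight 1) → 1/4.
Ylva predeceased; the 1/8 allotted to Ylva's branch passes to Ylva's issue by representation.
The 1/8 is divided into 3 equal shares of 1/24 among Dagny, Tove, Jorunn.
Dagny is living and takes 1/24.
Tove is living and takes 1/24.
Jorunn is living and takes 1/24.
Kolbein is living and takes 1/4.
Njord is living and takes 1/4.
Trygve is living and takes 1/8.
Asgeir is living and takes 1/4.

Asgeir 1/4; Dagny 1/24; Jorunn 1/24; Kolbein 1/4; Njord 1/4; Tove 1/24; Trygve 1/8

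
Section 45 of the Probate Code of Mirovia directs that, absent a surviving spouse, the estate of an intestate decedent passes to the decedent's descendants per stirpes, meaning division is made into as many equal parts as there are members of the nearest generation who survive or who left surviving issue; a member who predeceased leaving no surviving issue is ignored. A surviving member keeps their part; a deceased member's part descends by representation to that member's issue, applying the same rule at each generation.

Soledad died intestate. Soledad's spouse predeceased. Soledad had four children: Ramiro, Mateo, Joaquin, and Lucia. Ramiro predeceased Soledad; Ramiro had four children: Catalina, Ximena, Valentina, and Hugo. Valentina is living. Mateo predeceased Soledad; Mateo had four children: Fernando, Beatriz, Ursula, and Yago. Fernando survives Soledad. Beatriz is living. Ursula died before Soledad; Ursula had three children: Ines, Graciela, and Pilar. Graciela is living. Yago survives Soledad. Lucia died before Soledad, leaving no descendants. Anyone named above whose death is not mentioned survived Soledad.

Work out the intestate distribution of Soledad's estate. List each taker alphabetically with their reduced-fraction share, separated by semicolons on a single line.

Beatriz 1/12; Catalina 1/12; Fernando 1/12; Graciela 1/36; Hugo 1/12; Ines 1/36; Joaquin 1/3; Pilar 1/36; Valentina 1/12; Ximena 1/12; Yago 1/12

There is no surviving spouse, so the entire estate passes to Soledad's descendants per stirpes.
Lucia left no surviving issue, so that branch lapses and is disregarded.
The estate is divided into 3 equal shares of 1/3 among Ramiro, Mateo, Joaquin.
Ramiro predeceased; the 1/3 allotted to Ramiro's branch passes to Ramiro's issue by representation.
The 1/3 is divided into 4 equal shares of 1/12 among Catalina, Ximena, Valentina, Hugo.
Catalina is living and takes 1/12.
Ximena is living and takes 1/12.
Valentina is living and takes 1/12.
Hugo is living and takes 1/12.
Mateo predeceased; the 1/3 allotted to Mateo's branch passes to Mateo's issue by representation.
The 1/3 is divided into 4 equal shares of 1/12 among Fernando, Beatriz, Ursula, Yago.
Fernando is living and takes 1/12.
Beatriz is living and takes 1/12.
Ursula predeceased; the 1/12 allotted to Ursula's branch passes to Ursula's issue by representation.
The 1/12 is divided into 3 equal shares of 1/36 among Ines, Graciela, Pilar.
Ines is living and takes 1/36.
Graciela is living and takes 1/36.
Pilar is living and takes 1/36.
Yago is living and takes 1/12.
Joaquin is living and takes 1/3.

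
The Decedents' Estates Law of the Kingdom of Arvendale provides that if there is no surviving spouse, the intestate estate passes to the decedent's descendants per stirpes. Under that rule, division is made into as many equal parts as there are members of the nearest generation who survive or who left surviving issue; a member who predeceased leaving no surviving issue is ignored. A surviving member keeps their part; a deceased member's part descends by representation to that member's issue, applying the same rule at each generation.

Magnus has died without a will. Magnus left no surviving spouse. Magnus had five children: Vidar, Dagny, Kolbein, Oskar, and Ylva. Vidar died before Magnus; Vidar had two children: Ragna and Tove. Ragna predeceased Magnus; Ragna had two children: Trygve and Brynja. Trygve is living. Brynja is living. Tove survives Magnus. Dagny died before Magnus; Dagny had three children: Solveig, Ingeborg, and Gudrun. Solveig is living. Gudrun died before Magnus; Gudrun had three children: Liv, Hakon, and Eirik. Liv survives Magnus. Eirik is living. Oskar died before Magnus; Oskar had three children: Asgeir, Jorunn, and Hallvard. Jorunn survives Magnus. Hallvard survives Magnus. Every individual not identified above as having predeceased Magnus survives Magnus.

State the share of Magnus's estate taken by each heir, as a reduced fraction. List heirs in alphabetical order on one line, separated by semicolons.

Asgeir 1/15; Brynja 1/20; Eirik 1/45; Hakon 1/45; Hallvard 1/15; Ingeborg 1/15; Jorunn 1/15; Kolbein 1/5; Liv 1/45; Solveig 1/15; Tove 1/10; Trygve 1/20; Ylva 1/5

There is no surviving spouse, so the entire estate passes to Magnus's descendants per stirpes.
The estate is divided into 5 equal shares of 1/5 among Vidar, Dagny, Kolbein, Oskar, Ylva.
Vidar predeceased; the 1/5 allotted to Vidar's branch passes to Vidar's issue by representation.
The 1/5 is divided into 2 equal shares of 1/10 among Ragna, Tove.
Ragna predeceased; the 1/10 allotted to Ragna's branch passes to Ragna's issue by representation.
The 1/10 is divided into 2 equal shares of 1/20 among Trygve, Brynja.
Trygve is living and takes 1/20.
Brynja is living and takes 1/20.
Tove is living and takes 1/10.
Dagny predeceased; the 1/5 allotted to Dagny's branch passes to Dagny's issue by representation.
The 1/5 is divided into 3 equal shares of 1/15 among Solveig, Ingeborg, Gudrun.
Solveig is living and takes 1/15.
Ingeborg is living and takes 1/15.
Gudrun predeceased; the 1/15 allotted to Gudrun's branch passes to Gudrun's issue by representation.
The 1/15 is divided into 3 equal shares of 1/45 among Liv, Hakon, Eirik.
Liv is living and takes 1/45.
Hakon is living and takes 1/45.
Eirik is living and takes 1/45.
Kolbein is living and takes 1/5.
Oskar predeceased; the 1/5 allotted to Oskar's branch passes to Oskar's issue by representation.
The 1/5 is divided into 3 equal shares of 1/15 among Asgeir, Jorunn, Hallvard.
Asgeir is living and takes 1/15.
Jorunn is living and takes 1/15.
Hallvard is living and takes 1/15.
Ylva is living and takes 1/5.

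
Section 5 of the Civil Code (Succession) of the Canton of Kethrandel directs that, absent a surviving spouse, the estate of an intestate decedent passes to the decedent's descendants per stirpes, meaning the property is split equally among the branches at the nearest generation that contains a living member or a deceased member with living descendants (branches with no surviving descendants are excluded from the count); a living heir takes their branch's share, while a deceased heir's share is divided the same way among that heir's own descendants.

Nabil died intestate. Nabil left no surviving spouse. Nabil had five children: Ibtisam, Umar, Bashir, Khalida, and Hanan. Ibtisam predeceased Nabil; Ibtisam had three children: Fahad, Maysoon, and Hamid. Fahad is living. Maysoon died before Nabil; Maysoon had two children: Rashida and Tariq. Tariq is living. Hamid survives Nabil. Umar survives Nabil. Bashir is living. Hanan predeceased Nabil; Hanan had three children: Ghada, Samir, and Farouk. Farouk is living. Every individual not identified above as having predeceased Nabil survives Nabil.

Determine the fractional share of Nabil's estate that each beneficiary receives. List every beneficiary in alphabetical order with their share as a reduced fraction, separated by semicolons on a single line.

There is no surviving spouse, so the entire estate passes to Nabil's descendants per stirpes.
The estate is divided into 5 equal shares of 1/5 among Ibtisam, Umar, Bashir, Khalida, Hanan.
Ibtisam predeceased; the 1/5 allotted to Ibtisam's branch passes to Ibtisam's issue by representation.
The 1/5 is divided into 3 equal shares of 1/15 among Fahad, Maysoon, Hamid.
Fahad is living and takes 1/15.
Maysoon predeceased; the 1/15 allotted to Maysoon's branch passes to Maysoon's issue by representation.
The 1/15 is divided into 2 equal shares of 1/30 among Rashida, Tariq.
Rashida is living and takes 1/30.
Tariq is living and takes 1/30.
Hamid is living and takes 1/15.
Umar is living and takes 1/5.
Bashir is living and takes 1/5.
Khalida is living and takes 1/5.
Hanan predeceased; the 1/5 allotted to Hanan's branch passes to Hanan's issue by representation.
The 1/5 is divided into 3 equal shares of 1/15 among Ghada, Samir, Farouk.
Ghada is living and takes 1/15.
Samir is living and takes 1/15.
Farouk is living and takes 1/15.

Bashir 1/5; Fahad 1/15; Farouk 1/15; Ghada 1/15; Hamid 1/15; Khalida 1/5; Rashida 1/30; Samir 1/15; Tariq 1/30; Umar 1/5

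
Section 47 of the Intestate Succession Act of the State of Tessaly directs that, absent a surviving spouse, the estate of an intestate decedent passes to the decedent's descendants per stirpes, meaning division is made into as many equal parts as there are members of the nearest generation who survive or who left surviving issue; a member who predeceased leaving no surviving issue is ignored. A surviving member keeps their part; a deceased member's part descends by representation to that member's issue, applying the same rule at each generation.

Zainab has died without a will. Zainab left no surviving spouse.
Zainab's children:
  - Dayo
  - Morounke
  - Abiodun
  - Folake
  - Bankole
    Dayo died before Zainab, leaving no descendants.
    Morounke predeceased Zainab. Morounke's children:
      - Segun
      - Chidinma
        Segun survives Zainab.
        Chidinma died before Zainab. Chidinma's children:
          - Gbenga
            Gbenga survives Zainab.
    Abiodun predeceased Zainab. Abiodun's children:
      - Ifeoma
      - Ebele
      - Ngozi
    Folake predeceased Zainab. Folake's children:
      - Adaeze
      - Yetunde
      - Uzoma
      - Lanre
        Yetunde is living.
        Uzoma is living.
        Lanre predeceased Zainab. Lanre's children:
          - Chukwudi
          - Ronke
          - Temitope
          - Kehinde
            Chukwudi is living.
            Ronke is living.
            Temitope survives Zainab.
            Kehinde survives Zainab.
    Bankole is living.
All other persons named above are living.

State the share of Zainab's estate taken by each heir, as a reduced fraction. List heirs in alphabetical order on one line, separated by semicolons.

There is no surviving spouse, so the entire estate passes to Zainab's descendants per stirpes.
Dayo left no surviving issue, so that branch lapses and is disregarded.
The estate is divided into 4 equal shares of 1/4 among Morounke, Abiodun, Folake, Bankole.
Morounke predeceased; the 1/4 allotted to Morounke's branch passes to Morounke's issue by representation.
The 1/4 is divided into 2 equal shares of 1/8 among Segun, Chidinma.
Segun is living and takes 1/8.
Chidinma predeceased; the 1/8 allotted to Chidinma's branch passes to Chidinma's issue by representation.
Gbenga is the sole taker at this level and receives the full 1/8.
Abiodun predeceased; the 1/4 allotted to Abiodun's branch passes to Abiodun's issue by representation.
The 1/4 is divided into 3 equal shares of 1/12 among Ifeoma, Ebele, Ngozi.
Ifeoma is living and takes 1/12.
Ebele is living and takes 1/12.
Ngozi is living and takes 1/12.
Folake predeceased; the 1/4 allotted to Folake's branch passes to Folake's issue by representation.
The 1/4 is divided into 4 equal shares of 1/16 among Adaeze, Yetunde, Uzoma, Lanre.
Adaeze is living and takes 1/16.
Yetunde is living and takes 1/16.
Uzoma is living and takes 1/16.
Lanre predeceased; the 1/16 allotted to Lanre's branch passes to Lanre's issue by representation.
The 1/16 is divided into 4 equal shares of 1/64 among Chukwudi, Ronke, Temitope, Kehinde.
Chukwudi is living and takes 1/64.
Ronke is living and takes 1/64.
Temitope is living and takes 1/64.
Kehinde is living and takes 1/64.
Bankole is living and takes 1/4.

Adaeze 1/16; Bankole 1/4; Chukwudi 1/64; Ebele 1/12; Gbenga 1/8; Ifeoma 1/12; Kehinde 1/64; Ngozi 1/12; Ronke 1/64; Segun 1/8; Temitope 1/64; Uzoma 1/16; Yetunde 1/16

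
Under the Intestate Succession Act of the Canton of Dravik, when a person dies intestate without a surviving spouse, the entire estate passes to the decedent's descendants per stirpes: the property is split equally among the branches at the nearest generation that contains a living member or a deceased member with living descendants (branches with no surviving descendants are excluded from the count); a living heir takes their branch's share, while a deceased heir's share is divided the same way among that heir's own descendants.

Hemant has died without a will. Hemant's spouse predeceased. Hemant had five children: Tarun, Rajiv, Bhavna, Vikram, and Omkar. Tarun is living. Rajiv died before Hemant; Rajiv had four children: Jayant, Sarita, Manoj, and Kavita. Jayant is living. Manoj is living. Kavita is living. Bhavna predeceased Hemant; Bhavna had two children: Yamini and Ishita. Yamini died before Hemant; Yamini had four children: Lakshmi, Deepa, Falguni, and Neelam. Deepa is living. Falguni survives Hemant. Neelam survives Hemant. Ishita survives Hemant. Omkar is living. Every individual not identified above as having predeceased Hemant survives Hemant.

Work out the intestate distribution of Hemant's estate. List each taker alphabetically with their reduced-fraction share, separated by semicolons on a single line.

Deepa 1/40; Falguni 1/40; Ishita 1/10; Jayant 1/20; Kavita 1/20; Lakshmi 1/40; Manoj 1/20; Neelam 1/40; Omkar 1/5; Sarita 1/20; Tarun 1/5; Vikram 1/5

There is no surviving spouse, so the entire estate passes to Hemant's descendants per stirpes.
The estate is divided into 5 equal shares of 1/5 among Tarun, Rajiv, Bhavna, Vikram, Omkar.
Tarun is living and takes 1/5.
Rajiv predeceased; the 1/5 allotted to Rajiv's branch passes to Rajiv's issue by representation.
The 1/5 is divided into 4 equal shares of 1/20 among Jayant, Sarita, Manoj, Kavita.
Jayant is living and takes 1/20.
Sarita is living and takes 1/20.
Manoj is living and takes 1/20.
Kavita is living and takes 1/20.
Bhavna predeceased; the 1/5 allotted to Bhavna's branch passes to Bhavna's issue by representation.
The 1/5 is divided into 2 equal shares of 1/10 among Yamini, Ishita.
Yamini predeceased; the 1/10 allotted to Yamini's branch passes to Yamini's issue by representation.
The 1/10 is divided into 4 equal shares of 1/40 among Lakshmi, Deepa, Falguni, Neelam.
Lakshmi is living and takes 1/40.
Deepa is living and takes 1/40.
Falguni is living and takes 1/40.
Neelam is living and takes 1/40.
Ishita is living and takes 1/10.
Vikram is living and takes 1/5.
Omkar is living and takes 1/5.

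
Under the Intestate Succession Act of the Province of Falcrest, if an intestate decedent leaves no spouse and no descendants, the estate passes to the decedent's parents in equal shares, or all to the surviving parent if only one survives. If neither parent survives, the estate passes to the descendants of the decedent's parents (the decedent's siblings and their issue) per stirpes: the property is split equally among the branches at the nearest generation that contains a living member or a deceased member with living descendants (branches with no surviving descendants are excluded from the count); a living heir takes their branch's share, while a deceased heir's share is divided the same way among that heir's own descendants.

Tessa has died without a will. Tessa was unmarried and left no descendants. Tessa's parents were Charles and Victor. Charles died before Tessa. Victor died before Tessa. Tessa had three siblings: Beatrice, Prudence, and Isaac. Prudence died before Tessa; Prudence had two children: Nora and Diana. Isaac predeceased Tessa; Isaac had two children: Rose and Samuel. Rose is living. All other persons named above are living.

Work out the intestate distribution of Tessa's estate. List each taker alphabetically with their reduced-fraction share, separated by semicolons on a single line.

Beatrice 1/3; Diana 1/6; Nora 1/6; Rose 1/6; Samuel 1/6

Neither parent survives and there are no descendants, so the estate passes to Tessa's siblings and their issue per stirpes.
The estate is divided into 3 equal shares of 1/3 among Beatrice, Prudence, Isaac.
Beatrice is living and takes 1/3.
Prudence predeceased; the 1/3 allotted to Prudence's branch passes to Prudence's issue by representation.
The 1/3 is divided into 2 equal shares of 1/6 among Nora, Diana.
Nora is living and takes 1/6.
Diana is living and takes 1/6.
Isaac predeceased; the 1/3 allotted to Isaac's branch passes to Isaac's issue by representation.
The 1/3 is divided into 2 equal shares of 1/6 among Rose, Samuel.
Rose is living and takes 1/6.
Samuel is living and takes 1/6.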